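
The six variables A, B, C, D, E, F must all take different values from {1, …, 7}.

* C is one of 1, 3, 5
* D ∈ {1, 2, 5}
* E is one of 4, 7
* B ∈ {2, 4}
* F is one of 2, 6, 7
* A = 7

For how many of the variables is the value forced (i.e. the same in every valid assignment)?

A must be 7 (only option left). Eliminate 7 elsewhere: E, F.
E must be 4 (only option left). Strike 4 from B.
B has just one choice, so B = 2. So D, F can't be 2.
F's domain is down to {6}, so F = 6.
Determined: A=7, B=2, E=4, F=6. The other variables each still have more than one consistent value. That makes 4.

4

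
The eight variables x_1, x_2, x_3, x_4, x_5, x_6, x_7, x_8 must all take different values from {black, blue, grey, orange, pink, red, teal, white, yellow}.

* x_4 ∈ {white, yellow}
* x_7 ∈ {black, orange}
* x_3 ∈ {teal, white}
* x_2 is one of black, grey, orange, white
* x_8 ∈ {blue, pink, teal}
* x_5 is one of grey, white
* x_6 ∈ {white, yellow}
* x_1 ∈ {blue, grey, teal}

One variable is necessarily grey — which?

x_5

The 8 variables draw from only 8 values {black, blue, grey, orange, pink, teal, white, yellow}, so each is used; only x_8 can be pink, hence x_8 = pink.
The 7 still-open variables together cover exactly {black, blue, grey, orange, teal, white, yellow} — 7 values for 7 variables — and blue appears only in x_1's list, so x_1 = blue.
The 6 still-open variables draw from only 6 values {black, grey, orange, teal, white, yellow}, so each is used; only x_3 can be teal, hence x_3 = teal.
x_4 and x_6 share exactly the 2 values {white, yellow}; by pigeonhole those values go to them, so strike white, yellow from x_2, x_5.
So grey goes to x_5.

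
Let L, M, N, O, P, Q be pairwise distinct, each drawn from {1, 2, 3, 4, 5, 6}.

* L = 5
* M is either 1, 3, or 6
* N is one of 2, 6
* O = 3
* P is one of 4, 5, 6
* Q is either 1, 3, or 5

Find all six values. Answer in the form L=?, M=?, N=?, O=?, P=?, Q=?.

L must be 5 (only option left). Strike 5 from P, Q.
O has just one choice, so O = 3. Remove 3 from M, Q.
Q's domain is down to {1}, so Q = 1. Strike 1 from M.
M's domain is down to {6}, so M = 6. Remove 6 from N, P.
N's domain is down to {2}, so N = 2.
P has just one choice, so P = 4.

L=5, M=6, N=2, O=3, P=4, Q=1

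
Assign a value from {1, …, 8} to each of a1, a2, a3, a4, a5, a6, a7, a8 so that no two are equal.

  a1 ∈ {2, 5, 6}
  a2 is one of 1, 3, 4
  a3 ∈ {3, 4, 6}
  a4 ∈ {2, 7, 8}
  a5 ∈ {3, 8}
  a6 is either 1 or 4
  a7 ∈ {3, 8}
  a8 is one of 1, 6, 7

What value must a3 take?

Among the 8 variables, 5 fits only a1 (and all 8 values in {1, 2, 3, 4, 5, 6, 7, 8} must be used), so a1 = 5.
The 7 still-open variables draw from only 7 values {1, 2, 3, 4, 6, 7, 8}, so each is used; only a4 can be 2, hence a4 = 2.
The 6 still-open variables together cover exactly {1, 3, 4, 6, 7, 8} — 6 values for 6 variables — and 7 appears only in a8's list, so a8 = 7.
Among the 5 still-open variables, 6 fits only a3 (and all 5 values in {1, 3, 4, 6, 8} must be used), so a3 = 6.

6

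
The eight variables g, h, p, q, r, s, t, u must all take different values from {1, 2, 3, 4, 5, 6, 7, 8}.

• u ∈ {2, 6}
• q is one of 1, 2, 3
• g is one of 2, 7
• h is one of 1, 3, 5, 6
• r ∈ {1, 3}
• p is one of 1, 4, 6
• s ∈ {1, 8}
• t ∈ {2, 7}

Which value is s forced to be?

The 8 variables together cover exactly {1, 2, 3, 4, 5, 6, 7, 8} — 8 values for 8 variables — and 4 appears only in p's list, so p = 4.
The 7 still-open variables draw from only 7 values {1, 2, 3, 5, 6, 7, 8}, so each is used; only h can be 5, hence h = 5.
The 6 still-open variables draw from only 6 values {1, 2, 3, 6, 7, 8}, so each is used; only u can be 6, hence u = 6.
The 5 still-open variables together cover exactly {1, 2, 3, 7, 8} — 5 values for 5 variables — and 8 appears only in s's list, so s = 8.

8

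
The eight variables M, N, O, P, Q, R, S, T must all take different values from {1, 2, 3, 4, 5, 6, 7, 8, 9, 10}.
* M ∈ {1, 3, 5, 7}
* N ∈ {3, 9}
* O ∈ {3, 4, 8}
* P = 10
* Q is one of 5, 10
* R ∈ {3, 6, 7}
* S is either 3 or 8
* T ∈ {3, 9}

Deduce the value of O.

4

P has just one choice, so P = 10. So Q can't be 10.
That leaves Q = 5. Eliminate 5 elsewhere: M.
N and T share exactly the 2 values {3, 9}; by pigeonhole those values go to them, so strike 3, 9 from M, O, R, S.
S must be 8 (only option left). Strike 8 from O.
So O = 4.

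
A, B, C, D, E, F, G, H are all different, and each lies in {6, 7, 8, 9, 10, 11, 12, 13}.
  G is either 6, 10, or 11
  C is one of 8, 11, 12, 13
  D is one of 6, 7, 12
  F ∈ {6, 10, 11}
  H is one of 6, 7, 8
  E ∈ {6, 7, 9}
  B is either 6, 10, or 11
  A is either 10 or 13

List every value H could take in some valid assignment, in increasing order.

7, 8

The 8 variables together cover exactly {6, 7, 8, 9, 10, 11, 12, 13} — 8 values for 8 variables — and 9 appears only in E's list, so E = 9.
The 3 variables B, F, G are confined to {6, 10, 11}, which locks those values in; drop them from A, C, D, H.
A has just one choice, so A = 13. Remove 13 from C.
No further eliminations apply; H can still be any of 7, 8.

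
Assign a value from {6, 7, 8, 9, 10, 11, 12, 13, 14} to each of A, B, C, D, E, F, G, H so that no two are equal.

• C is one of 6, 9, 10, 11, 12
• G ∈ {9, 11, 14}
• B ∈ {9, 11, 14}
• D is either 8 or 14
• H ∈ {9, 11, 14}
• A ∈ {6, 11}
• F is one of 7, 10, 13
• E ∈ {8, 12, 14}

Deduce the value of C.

B, G, H between them cover only {9, 11, 14} — a naked triple. Remove those values from A, C, D, E.
That leaves A = 6. Strike 6 from C.
D has just one choice, so D = 8. Remove 8 from E.
E has just one choice, so E = 12. So C can't be 12.
So C = 10.

10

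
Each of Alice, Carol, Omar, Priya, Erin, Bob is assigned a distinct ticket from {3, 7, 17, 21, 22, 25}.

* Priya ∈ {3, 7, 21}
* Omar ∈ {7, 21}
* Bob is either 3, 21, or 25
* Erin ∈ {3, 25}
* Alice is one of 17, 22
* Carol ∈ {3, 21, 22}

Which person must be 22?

Carol

The 6 variables draw from only 6 values {3, 7, 17, 21, 22, 25}, so each is used; only Alice can be 17, hence Alice = 17.
The 5 still-open variables together cover exactly {3, 7, 21, 22, 25} — 5 values for 5 variables — and 22 appears only in Carol's list, so Carol = 22.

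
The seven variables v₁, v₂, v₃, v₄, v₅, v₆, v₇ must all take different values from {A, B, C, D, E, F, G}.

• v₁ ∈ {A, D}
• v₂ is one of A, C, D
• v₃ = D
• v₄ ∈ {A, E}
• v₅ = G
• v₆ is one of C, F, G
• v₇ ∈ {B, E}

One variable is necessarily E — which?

v₃'s domain is down to {D}, so v₃ = D. Remove D from v₁, v₂.
v₅ has just one choice, so v₅ = G. Eliminate G elsewhere: v₆.
v₁ has just one choice, so v₁ = A. So v₂, v₄ can't be A.
So E goes to v₄.

v₄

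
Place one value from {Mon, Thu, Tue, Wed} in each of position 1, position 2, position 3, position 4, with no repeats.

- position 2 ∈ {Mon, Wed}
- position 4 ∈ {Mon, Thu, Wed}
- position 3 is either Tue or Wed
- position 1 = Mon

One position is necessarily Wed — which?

position 2

position 1 must be Mon (only option left). Eliminate Mon elsewhere: position 2, position 4.
So Wed goes to position 2.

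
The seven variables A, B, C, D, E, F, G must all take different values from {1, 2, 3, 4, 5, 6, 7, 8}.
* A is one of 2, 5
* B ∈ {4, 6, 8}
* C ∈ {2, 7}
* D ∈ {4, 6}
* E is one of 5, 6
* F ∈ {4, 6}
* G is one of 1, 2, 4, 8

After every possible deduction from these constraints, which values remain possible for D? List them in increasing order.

4, 6

The 7 variables together cover exactly {1, 2, 4, 5, 6, 7, 8} — 7 values for 7 variables — and 1 appears only in G's list, so G = 1.
Among the 6 still-open variables, 7 fits only C (and all 6 values in {2, 4, 5, 6, 7, 8} must be used), so C = 7.
Among the 5 still-open variables, 2 fits only A (and all 5 values in {2, 4, 5, 6, 8} must be used), so A = 2.
The 4 still-open variables draw from only 4 values {4, 5, 6, 8}, so each is used; only E can be 5, hence E = 5.
The 3 still-open variables together cover exactly {4, 6, 8} — 3 values for 3 variables — and 8 appears only in B's list, so B = 8.
No further eliminations apply; D can still be any of 4, 6.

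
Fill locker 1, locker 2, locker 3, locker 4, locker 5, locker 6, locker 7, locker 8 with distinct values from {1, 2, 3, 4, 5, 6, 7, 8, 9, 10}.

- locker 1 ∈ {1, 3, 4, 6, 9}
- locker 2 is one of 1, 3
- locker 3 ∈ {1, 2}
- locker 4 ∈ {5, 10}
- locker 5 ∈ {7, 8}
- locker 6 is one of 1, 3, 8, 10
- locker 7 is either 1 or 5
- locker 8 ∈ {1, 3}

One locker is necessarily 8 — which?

The 2 variables locker 2 and locker 8 are confined to {1, 3}, which locks those values in; drop them from locker 1, locker 3, locker 6, locker 7.
That leaves locker 3 = 2.
That leaves locker 7 = 5. So locker 4 can't be 5.
locker 4 must be 10 (only option left). Strike 10 from locker 6.
So 8 goes to locker 6.

locker 6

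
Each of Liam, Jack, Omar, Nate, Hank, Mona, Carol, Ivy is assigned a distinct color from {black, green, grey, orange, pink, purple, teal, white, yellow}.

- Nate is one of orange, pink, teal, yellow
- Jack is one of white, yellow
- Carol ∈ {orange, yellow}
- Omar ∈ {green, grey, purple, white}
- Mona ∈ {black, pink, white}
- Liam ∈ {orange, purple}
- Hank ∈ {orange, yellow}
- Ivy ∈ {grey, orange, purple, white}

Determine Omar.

Hank and Carol between them cover only {orange, yellow} — a naked pair. Remove those values from Liam, Jack, Nate, Ivy.
Liam's domain is down to {purple}, so Liam = purple. Remove purple from Omar, Ivy.
Jack has just one choice, so Jack = white. Remove white from Omar, Mona, Ivy.
Ivy's domain is down to {grey}, so Ivy = grey. Remove grey from Omar.
So Omar = green.

green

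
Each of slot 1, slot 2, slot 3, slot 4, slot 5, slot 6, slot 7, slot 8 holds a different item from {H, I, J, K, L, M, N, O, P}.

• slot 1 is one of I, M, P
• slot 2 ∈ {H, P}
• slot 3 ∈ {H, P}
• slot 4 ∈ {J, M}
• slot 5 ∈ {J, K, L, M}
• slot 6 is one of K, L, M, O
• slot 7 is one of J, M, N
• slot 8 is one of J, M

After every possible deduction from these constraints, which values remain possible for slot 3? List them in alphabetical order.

H, P

slot 2 and slot 3 between them cover only {H, P} — a naked pair. Remove those values from slot 1.
slot 4 and slot 8 between them cover only {J, M} — a naked pair. Remove those values from slot 1, slot 5, slot 6, slot 7.
That leaves slot 1 = I.
slot 7 must be N (only option left).
No further eliminations apply; slot 3 can still be any of H, P.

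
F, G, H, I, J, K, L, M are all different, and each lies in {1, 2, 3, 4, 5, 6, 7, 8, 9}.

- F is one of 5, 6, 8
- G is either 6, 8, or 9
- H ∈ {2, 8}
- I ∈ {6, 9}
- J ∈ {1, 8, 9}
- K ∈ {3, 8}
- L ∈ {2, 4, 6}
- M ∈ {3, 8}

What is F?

5

The 8 variables together cover exactly {1, 2, 3, 4, 5, 6, 8, 9} — 8 values for 8 variables — and 1 appears only in J's list, so J = 1.
Among the 7 still-open variables, 4 fits only L (and all 7 values in {2, 3, 4, 5, 6, 8, 9} must be used), so L = 4.
The 6 still-open variables together cover exactly {2, 3, 5, 6, 8, 9} — 6 values for 6 variables — and 2 appears only in H's list, so H = 2.
The 5 still-open variables together cover exactly {3, 5, 6, 8, 9} — 5 values for 5 variables — and 5 appears only in F's list, so F = 5.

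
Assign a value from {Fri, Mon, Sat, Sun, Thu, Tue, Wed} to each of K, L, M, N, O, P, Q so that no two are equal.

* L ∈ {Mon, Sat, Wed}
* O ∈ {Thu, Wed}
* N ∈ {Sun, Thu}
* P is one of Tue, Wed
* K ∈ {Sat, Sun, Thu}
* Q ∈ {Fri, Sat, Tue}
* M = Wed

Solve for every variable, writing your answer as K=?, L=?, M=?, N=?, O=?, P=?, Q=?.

K=Sat, L=Mon, M=Wed, N=Sun, O=Thu, P=Tue, Q=Fri

M's domain is down to {Wed}, so M = Wed. So L, O, P can't be Wed.
That leaves O = Thu. Remove Thu from K, N.
P must be Tue (only option left). Eliminate Tue elsewhere: Q.
N's domain is down to {Sun}, so N = Sun. Remove Sun from K.
K's domain is down to {Sat}, so K = Sat. So L, Q can't be Sat.
L has just one choice, so L = Mon.
Q has just one choice, so Q = Fri.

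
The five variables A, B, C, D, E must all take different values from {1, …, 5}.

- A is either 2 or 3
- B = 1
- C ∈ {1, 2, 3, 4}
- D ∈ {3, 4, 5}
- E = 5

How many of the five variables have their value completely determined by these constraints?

2

B's domain is down to {1}, so B = 1. Strike 1 from C.
That leaves E = 5. Eliminate 5 elsewhere: D.
Determined: B=1, E=5. The other variables each still have more than one consistent value. That makes 2.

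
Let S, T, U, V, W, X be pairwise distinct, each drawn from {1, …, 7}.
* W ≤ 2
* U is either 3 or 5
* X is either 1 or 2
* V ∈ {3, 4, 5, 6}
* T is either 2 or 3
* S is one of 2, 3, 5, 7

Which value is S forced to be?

W and X share exactly the 2 values {1, 2}; by pigeonhole those values go to them, so strike 1, 2 from S, T.
T must be 3 (only option left). Remove 3 from S, U, V.
U's domain is down to {5}, so U = 5. So S, V can't be 5.
So S = 7.

7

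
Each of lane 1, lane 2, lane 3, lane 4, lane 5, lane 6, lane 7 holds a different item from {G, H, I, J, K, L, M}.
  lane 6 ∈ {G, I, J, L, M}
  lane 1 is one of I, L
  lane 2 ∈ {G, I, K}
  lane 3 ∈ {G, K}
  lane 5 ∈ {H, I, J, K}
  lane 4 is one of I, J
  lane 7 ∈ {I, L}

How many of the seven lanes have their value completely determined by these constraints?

3

The 7 variables together cover exactly {G, H, I, J, K, L, M} — 7 values for 7 variables — and H appears only in lane 5's list, so lane 5 = H.
The 6 still-open variables draw from only 6 values {G, I, J, K, L, M}, so each is used; only lane 6 can be M, hence lane 6 = M.
Among the 5 still-open variables, J fits only lane 4 (and all 5 values in {G, I, J, K, L} must be used), so lane 4 = J.
lane 1 and lane 7 share exactly the 2 values {I, L}; by pigeonhole those values go to them, so strike I, L from lane 2.
Determined: lane 4=J, lane 5=H, lane 6=M. The other lanes each still have more than one consistent value. That makes 3.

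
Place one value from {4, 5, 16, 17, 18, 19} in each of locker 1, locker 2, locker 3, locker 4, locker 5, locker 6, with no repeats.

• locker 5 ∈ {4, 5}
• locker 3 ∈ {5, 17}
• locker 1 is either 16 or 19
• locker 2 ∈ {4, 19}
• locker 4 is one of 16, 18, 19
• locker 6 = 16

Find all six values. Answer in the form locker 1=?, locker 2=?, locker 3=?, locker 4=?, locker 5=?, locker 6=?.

locker 1=19, locker 2=4, locker 3=17, locker 4=18, locker 5=5, locker 6=16

locker 6's domain is down to {16}, so locker 6 = 16. Remove 16 from locker 1, locker 4.
locker 1's domain is down to {19}, so locker 1 = 19. Remove 19 from locker 2, locker 4.
locker 2 must be 4 (only option left). Strike 4 from locker 5.
locker 4 has just one choice, so locker 4 = 18.
locker 5 has just one choice, so locker 5 = 5. Strike 5 from locker 3.
That leaves locker 3 = 17.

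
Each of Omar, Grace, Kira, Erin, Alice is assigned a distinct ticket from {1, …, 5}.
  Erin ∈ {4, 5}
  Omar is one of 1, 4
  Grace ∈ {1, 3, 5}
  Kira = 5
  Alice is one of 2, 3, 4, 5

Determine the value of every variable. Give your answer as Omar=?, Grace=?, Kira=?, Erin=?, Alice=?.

Kira must be 5 (only option left). Strike 5 from Grace, Erin, Alice.
Erin's domain is down to {4}, so Erin = 4. Strike 4 from Omar, Alice.
Omar must be 1 (only option left). Remove 1 from Grace.
Grace has just one choice, so Grace = 3. Eliminate 3 elsewhere: Alice.
Alice must be 2 (only option left).

Omar=1, Grace=3, Kira=5, Erin=4, Alice=2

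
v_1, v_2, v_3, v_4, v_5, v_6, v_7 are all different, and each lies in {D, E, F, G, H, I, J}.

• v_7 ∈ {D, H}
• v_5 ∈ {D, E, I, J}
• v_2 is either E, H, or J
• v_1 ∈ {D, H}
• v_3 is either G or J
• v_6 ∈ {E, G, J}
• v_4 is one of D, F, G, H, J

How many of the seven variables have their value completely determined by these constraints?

2

The 7 variables together cover exactly {D, E, F, G, H, I, J} — 7 values for 7 variables — and F appears only in v_4's list, so v_4 = F.
The 6 still-open variables together cover exactly {D, E, G, H, I, J} — 6 values for 6 variables — and I appears only in v_5's list, so v_5 = I.
v_1 and v_7 share exactly the 2 values {D, H}; by pigeonhole those values go to them, so strike D, H from v_2.
Determined: v_4=F, v_5=I. The other variables each still have more than one consistent value. That makes 2.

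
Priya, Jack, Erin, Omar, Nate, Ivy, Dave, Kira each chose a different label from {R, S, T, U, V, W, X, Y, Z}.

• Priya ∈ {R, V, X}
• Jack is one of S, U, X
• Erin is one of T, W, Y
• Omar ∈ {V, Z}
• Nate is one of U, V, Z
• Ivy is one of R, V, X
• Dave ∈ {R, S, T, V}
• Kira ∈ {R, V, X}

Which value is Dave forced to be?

Priya, Ivy, Kira share exactly the 3 values {R, V, X}; by pigeonhole those values go to them, so strike R, V, X from Jack, Omar, Nate, Dave.
That leaves Omar = Z. So Nate can't be Z.
Nate must be U (only option left). Remove U from Jack.
Jack has just one choice, so Jack = S. Eliminate S elsewhere: Dave.
So Dave = T.

T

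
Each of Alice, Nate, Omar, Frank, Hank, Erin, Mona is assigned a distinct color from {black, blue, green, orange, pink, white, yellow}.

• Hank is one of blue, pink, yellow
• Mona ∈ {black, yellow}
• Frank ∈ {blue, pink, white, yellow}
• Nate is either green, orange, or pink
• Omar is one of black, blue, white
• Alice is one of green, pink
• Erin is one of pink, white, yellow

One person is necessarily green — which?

Alice

Among the 7 variables, orange fits only Nate (and all 7 values in {black, blue, green, orange, pink, white, yellow} must be used), so Nate = orange.
The 6 still-open variables draw from only 6 values {black, blue, green, pink, white, yellow}, so each is used; only Alice can be green, hence Alice = green.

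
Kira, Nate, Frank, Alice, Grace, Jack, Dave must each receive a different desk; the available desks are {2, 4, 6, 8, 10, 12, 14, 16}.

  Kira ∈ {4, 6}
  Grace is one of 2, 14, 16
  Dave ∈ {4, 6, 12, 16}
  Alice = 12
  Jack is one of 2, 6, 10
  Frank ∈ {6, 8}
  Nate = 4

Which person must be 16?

Nate has just one choice, so Nate = 4. Eliminate 4 elsewhere: Kira, Dave.
That leaves Alice = 12. Strike 12 from Dave.
Kira must be 6 (only option left). So Frank, Jack, Dave can't be 6.
So 16 goes to Dave.

Dave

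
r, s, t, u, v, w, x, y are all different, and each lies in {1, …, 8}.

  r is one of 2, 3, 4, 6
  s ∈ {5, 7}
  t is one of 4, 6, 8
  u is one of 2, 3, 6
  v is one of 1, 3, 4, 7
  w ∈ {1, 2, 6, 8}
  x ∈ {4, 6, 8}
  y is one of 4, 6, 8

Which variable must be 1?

w

Among the 8 variables, 5 fits only s (and all 8 values in {1, 2, 3, 4, 5, 6, 7, 8} must be used), so s = 5.
Among the 7 still-open variables, 7 fits only v (and all 7 values in {1, 2, 3, 4, 6, 7, 8} must be used), so v = 7.
The 6 still-open variables together cover exactly {1, 2, 3, 4, 6, 8} — 6 values for 6 variables — and 1 appears only in w's list, so w = 1.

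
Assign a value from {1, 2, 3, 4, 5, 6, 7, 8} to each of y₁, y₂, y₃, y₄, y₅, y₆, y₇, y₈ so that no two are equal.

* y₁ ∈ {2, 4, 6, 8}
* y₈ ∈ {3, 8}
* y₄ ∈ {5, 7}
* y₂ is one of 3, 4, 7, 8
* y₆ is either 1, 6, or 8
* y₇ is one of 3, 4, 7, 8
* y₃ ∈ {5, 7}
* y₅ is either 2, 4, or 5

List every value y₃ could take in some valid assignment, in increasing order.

Among the 8 variables, 1 fits only y₆ (and all 8 values in {1, 2, 3, 4, 5, 6, 7, 8} must be used), so y₆ = 1.
Among the 7 still-open variables, 6 fits only y₁ (and all 7 values in {2, 3, 4, 5, 6, 7, 8} must be used), so y₁ = 6.
Among the 6 still-open variables, 2 fits only y₅ (and all 6 values in {2, 3, 4, 5, 7, 8} must be used), so y₅ = 2.
y₃ and y₄ share exactly the 2 values {5, 7}; by pigeonhole those values go to them, so strike 5, 7 from y₂, y₇.
No further eliminations apply; y₃ can still be any of 5, 7.

5, 7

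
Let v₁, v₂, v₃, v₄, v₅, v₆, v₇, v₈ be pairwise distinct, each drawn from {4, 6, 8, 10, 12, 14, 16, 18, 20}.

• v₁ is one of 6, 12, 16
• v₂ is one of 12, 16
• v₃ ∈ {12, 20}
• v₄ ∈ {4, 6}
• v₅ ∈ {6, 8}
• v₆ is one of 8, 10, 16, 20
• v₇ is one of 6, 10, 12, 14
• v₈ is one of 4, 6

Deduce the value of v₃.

Among the 8 variables, 14 fits only v₇ (and all 8 values in {4, 6, 8, 10, 12, 14, 16, 20} must be used), so v₇ = 14.
Among the 7 still-open variables, 10 fits only v₆ (and all 7 values in {4, 6, 8, 10, 12, 16, 20} must be used), so v₆ = 10.
The 6 still-open variables together cover exactly {4, 6, 8, 12, 16, 20} — 6 values for 6 variables — and 8 appears only in v₅'s list, so v₅ = 8.
The 5 still-open variables draw from only 5 values {4, 6, 12, 16, 20}, so each is used; only v₃ can be 20, hence v₃ = 20.

20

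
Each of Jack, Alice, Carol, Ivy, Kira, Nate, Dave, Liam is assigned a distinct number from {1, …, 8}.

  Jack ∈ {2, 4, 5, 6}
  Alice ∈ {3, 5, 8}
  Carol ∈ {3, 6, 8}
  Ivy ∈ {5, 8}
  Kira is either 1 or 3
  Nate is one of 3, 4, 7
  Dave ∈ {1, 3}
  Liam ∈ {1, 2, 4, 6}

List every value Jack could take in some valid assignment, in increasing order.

2, 4

The 8 variables draw from only 8 values {1, 2, 3, 4, 5, 6, 7, 8}, so each is used; only Nate can be 7, hence Nate = 7.
Kira and Dave share exactly the 2 values {1, 3}; by pigeonhole those values go to them, so strike 1, 3 from Alice, Carol, Liam.
Alice and Ivy share exactly the 2 values {5, 8}; by pigeonhole those values go to them, so strike 5, 8 from Jack, Carol.
Carol's domain is down to {6}, so Carol = 6. Remove 6 from Jack, Liam.
No further eliminations apply; Jack can still be any of 2, 4.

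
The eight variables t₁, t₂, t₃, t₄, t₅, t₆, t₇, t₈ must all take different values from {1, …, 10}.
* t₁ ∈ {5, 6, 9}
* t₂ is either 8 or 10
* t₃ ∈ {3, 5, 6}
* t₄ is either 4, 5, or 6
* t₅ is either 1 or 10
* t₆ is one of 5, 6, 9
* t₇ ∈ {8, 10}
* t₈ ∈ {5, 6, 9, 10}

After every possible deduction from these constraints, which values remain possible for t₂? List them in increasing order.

8, 10

Among the 8 variables, 1 fits only t₅ (and all 8 values in {1, 3, 4, 5, 6, 8, 9, 10} must be used), so t₅ = 1.
The 7 still-open variables together cover exactly {3, 4, 5, 6, 8, 9, 10} — 7 values for 7 variables — and 3 appears only in t₃'s list, so t₃ = 3.
The 6 still-open variables draw from only 6 values {4, 5, 6, 8, 9, 10}, so each is used; only t₄ can be 4, hence t₄ = 4.
The 2 variables t₂ and t₇ are confined to {8, 10}, which locks those values in; drop them from t₈.
No further eliminations apply; t₂ can still be any of 8, 10.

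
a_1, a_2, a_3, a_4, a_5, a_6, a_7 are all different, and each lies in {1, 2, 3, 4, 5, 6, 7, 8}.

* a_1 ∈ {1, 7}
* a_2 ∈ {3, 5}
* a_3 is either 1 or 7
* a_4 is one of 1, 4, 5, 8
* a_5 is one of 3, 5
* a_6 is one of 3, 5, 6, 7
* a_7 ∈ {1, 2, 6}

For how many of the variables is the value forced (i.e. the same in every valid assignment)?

2

a_1 and a_3 share exactly the 2 values {1, 7}; by pigeonhole those values go to them, so strike 1, 7 from a_4, a_6, a_7.
a_2 and a_5 between them cover only {3, 5} — a naked pair. Remove those values from a_4, a_6.
a_6 has just one choice, so a_6 = 6. So a_7 can't be 6.
a_7's domain is down to {2}, so a_7 = 2.
Determined: a_6=6, a_7=2. The other variables each still have more than one consistent value. That makes 2.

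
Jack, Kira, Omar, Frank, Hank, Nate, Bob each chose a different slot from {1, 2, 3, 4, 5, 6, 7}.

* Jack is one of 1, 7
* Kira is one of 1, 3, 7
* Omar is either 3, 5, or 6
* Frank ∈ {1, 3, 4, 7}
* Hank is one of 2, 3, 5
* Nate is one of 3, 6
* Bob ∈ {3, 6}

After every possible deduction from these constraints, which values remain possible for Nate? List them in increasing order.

3, 6

Among the 7 variables, 2 fits only Hank (and all 7 values in {1, 2, 3, 4, 5, 6, 7} must be used), so Hank = 2.
Among the 6 still-open variables, 4 fits only Frank (and all 6 values in {1, 3, 4, 5, 6, 7} must be used), so Frank = 4.
The 5 still-open variables together cover exactly {1, 3, 5, 6, 7} — 5 values for 5 variables — and 5 appears only in Omar's list, so Omar = 5.
The 2 variables Nate and Bob are confined to {3, 6}, which locks those values in; drop them from Kira.
No further eliminations apply; Nate can still be any of 3, 6.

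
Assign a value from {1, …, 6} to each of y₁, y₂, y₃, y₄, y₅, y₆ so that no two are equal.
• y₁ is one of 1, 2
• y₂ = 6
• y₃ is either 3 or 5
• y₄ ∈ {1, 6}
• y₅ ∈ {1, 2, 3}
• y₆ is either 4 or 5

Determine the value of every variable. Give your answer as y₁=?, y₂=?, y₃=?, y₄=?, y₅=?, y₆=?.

y₁=2, y₂=6, y₃=5, y₄=1, y₅=3, y₆=4

y₂ must be 6 (only option left). Eliminate 6 elsewhere: y₄.
y₄'s domain is down to {1}, so y₄ = 1. Eliminate 1 elsewhere: y₁, y₅.
y₁ must be 2 (only option left). Remove 2 from y₅.
y₅'s domain is down to {3}, so y₅ = 3. Remove 3 from y₃.
y₃ must be 5 (only option left). Strike 5 from y₆.
y₆ has just one choice, so y₆ = 4.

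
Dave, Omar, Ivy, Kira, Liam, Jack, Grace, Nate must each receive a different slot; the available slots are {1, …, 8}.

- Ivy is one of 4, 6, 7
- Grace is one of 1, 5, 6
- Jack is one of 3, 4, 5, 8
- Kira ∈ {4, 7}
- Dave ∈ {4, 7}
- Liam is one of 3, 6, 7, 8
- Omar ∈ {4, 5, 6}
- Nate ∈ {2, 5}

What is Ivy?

6

Among the 8 variables, 1 fits only Grace (and all 8 values in {1, 2, 3, 4, 5, 6, 7, 8} must be used), so Grace = 1.
The 7 still-open variables together cover exactly {2, 3, 4, 5, 6, 7, 8} — 7 values for 7 variables — and 2 appears only in Nate's list, so Nate = 2.
Dave and Kira share exactly the 2 values {4, 7}; by pigeonhole those values go to them, so strike 4, 7 from Omar, Ivy, Liam, Jack.
So Ivy = 6.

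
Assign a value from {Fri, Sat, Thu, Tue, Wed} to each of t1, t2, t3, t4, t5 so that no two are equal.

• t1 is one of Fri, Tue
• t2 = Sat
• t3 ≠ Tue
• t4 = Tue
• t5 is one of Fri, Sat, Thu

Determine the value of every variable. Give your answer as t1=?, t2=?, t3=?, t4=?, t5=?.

t1=Fri, t2=Sat, t3=Wed, t4=Tue, t5=Thu

t2's domain is down to {Sat}, so t2 = Sat. Eliminate Sat elsewhere: t3, t5.
t4's domain is down to {Tue}, so t4 = Tue. Eliminate Tue elsewhere: t1.
t1 must be Fri (only option left). So t3, t5 can't be Fri.
t5 must be Thu (only option left). So t3 can't be Thu.
t3 has just one choice, so t3 = Wed.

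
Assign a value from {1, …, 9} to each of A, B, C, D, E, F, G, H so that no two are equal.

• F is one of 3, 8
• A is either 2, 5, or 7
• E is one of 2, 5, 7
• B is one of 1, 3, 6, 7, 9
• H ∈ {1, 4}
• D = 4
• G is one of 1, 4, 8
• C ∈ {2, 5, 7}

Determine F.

3

D has just one choice, so D = 4. Eliminate 4 elsewhere: G, H.
H must be 1 (only option left). Remove 1 from B, G.
G's domain is down to {8}, so G = 8. So F can't be 8.
So F = 3.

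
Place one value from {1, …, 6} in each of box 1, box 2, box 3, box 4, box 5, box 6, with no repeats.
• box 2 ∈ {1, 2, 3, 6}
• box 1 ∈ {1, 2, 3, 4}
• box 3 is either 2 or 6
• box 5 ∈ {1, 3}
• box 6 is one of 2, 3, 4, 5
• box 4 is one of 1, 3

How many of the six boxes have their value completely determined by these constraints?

Among the 6 variables, 5 fits only box 6 (and all 6 values in {1, 2, 3, 4, 5, 6} must be used), so box 6 = 5.
The 5 still-open variables together cover exactly {1, 2, 3, 4, 6} — 5 values for 5 variables — and 4 appears only in box 1's list, so box 1 = 4.
The 2 variables box 4 and box 5 are confined to {1, 3}, which locks those values in; drop them from box 2.
Determined: box 1=4, box 6=5. The other boxes each still have more than one consistent value. That makes 2.

2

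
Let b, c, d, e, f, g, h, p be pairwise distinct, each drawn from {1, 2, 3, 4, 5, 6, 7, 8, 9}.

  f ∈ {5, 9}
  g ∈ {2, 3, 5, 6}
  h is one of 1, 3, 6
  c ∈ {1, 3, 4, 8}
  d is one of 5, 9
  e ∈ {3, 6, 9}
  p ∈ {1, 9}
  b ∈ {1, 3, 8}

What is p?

Among the 8 variables, 2 fits only g (and all 8 values in {1, 2, 3, 4, 5, 6, 8, 9} must be used), so g = 2.
Among the 7 still-open variables, 4 fits only c (and all 7 values in {1, 3, 4, 5, 6, 8, 9} must be used), so c = 4.
The 6 still-open variables together cover exactly {1, 3, 5, 6, 8, 9} — 6 values for 6 variables — and 8 appears only in b's list, so b = 8.
d and f between them cover only {5, 9} — a naked pair. Remove those values from e, p.
So p = 1.

1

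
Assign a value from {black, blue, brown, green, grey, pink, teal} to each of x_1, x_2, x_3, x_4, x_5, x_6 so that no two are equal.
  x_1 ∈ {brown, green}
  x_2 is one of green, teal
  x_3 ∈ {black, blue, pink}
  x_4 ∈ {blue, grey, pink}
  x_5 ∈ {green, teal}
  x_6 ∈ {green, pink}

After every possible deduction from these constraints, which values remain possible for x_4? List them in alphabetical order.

blue, grey

The 2 variables x_2 and x_5 are confined to {green, teal}, which locks those values in; drop them from x_1, x_6.
x_1 must be brown (only option left).
x_6 has just one choice, so x_6 = pink. Strike pink from x_3, x_4.
No further eliminations apply; x_4 can still be any of blue, grey.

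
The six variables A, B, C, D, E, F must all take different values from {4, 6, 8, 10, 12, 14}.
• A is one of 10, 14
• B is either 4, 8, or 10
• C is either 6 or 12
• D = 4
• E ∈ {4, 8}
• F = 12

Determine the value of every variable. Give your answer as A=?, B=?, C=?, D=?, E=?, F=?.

D must be 4 (only option left). Strike 4 from B, E.
E has just one choice, so E = 8. Eliminate 8 elsewhere: B.
That leaves F = 12. So C can't be 12.
B must be 10 (only option left). So A can't be 10.
C must be 6 (only option left).
A must be 14 (only option left).

A=14, B=10, C=6, D=4, E=8, F=12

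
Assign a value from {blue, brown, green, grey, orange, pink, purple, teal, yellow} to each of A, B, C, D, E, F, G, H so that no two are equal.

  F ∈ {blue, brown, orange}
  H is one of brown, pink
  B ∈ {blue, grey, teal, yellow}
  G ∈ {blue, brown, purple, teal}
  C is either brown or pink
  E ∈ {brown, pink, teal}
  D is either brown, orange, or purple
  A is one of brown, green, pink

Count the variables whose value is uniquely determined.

2

The 2 variables C and H are confined to {brown, pink}, which locks those values in; drop them from A, D, E, F, G.
That leaves A = green.
E's domain is down to {teal}, so E = teal. Remove teal from B, G.
D, F, G share exactly the 3 values {blue, orange, purple}; by pigeonhole those values go to them, so strike blue, orange, purple from B.
Determined: A=green, E=teal. The other variables each still have more than one consistent value. That makes 2.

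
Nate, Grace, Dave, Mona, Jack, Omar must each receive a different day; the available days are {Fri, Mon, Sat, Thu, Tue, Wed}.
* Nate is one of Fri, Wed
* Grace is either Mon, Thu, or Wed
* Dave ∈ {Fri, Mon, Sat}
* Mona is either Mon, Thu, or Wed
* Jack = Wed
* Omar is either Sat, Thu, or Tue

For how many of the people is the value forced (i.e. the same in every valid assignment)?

4

Jack must be Wed (only option left). Eliminate Wed elsewhere: Nate, Grace, Mona.
Nate's domain is down to {Fri}, so Nate = Fri. Remove Fri from Dave.
The 4 still-open variables draw from only 4 values {Mon, Sat, Thu, Tue}, so each is used; only Omar can be Tue, hence Omar = Tue.
The 3 still-open variables together cover exactly {Mon, Sat, Thu} — 3 values for 3 variables — and Sat appears only in Dave's list, so Dave = Sat.
Determined: Nate=Fri, Dave=Sat, Jack=Wed, Omar=Tue. The other people each still have more than one consistent value. That makes 4.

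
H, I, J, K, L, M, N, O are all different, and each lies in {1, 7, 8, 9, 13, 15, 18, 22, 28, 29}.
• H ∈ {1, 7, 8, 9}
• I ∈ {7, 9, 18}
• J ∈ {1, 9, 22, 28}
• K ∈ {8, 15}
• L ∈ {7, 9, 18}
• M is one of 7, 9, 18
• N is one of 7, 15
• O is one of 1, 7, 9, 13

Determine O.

13

The 3 variables I, L, M are confined to {7, 9, 18}, which locks those values in; drop them from H, J, N, O.
That leaves N = 15. Strike 15 from K.
K must be 8 (only option left). Eliminate 8 elsewhere: H.
H must be 1 (only option left). So J, O can't be 1.
So O = 13.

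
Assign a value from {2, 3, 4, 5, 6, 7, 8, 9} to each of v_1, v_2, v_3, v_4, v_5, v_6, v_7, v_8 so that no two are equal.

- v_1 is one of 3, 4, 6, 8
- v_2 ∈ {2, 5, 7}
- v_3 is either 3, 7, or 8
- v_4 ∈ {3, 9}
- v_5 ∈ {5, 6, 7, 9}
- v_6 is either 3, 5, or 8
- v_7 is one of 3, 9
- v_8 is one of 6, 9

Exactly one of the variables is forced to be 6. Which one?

v_8

The 8 variables draw from only 8 values {2, 3, 4, 5, 6, 7, 8, 9}, so each is used; only v_2 can be 2, hence v_2 = 2.
The 7 still-open variables together cover exactly {3, 4, 5, 6, 7, 8, 9} — 7 values for 7 variables — and 4 appears only in v_1's list, so v_1 = 4.
v_4 and v_7 share exactly the 2 values {3, 9}; by pigeonhole those values go to them, so strike 3, 9 from v_3, v_5, v_6, v_8.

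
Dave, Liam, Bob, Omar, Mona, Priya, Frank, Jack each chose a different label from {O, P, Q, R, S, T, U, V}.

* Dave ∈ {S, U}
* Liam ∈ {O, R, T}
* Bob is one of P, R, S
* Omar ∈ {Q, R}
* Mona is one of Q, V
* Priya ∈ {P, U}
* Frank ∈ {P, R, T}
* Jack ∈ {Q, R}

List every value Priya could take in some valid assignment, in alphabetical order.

The 8 variables draw from only 8 values {O, P, Q, R, S, T, U, V}, so each is used; only Liam can be O, hence Liam = O.
The 7 still-open variables together cover exactly {P, Q, R, S, T, U, V} — 7 values for 7 variables — and T appears only in Frank's list, so Frank = T.
Among the 6 still-open variables, V fits only Mona (and all 6 values in {P, Q, R, S, U, V} must be used), so Mona = V.
Omar and Jack between them cover only {Q, R} — a naked pair. Remove those values from Bob.
No further eliminations apply; Priya can still be any of P, U.

P, U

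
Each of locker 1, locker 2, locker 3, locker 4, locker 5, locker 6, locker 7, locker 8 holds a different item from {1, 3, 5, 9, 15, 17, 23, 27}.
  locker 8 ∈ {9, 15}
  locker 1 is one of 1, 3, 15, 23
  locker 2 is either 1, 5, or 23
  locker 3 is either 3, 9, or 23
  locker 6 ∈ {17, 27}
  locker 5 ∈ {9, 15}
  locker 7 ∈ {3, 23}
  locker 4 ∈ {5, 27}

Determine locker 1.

The 8 variables together cover exactly {1, 3, 5, 9, 15, 17, 23, 27} — 8 values for 8 variables — and 17 appears only in locker 6's list, so locker 6 = 17.
Among the 7 still-open variables, 27 fits only locker 4 (and all 7 values in {1, 3, 5, 9, 15, 23, 27} must be used), so locker 4 = 27.
Among the 6 still-open variables, 5 fits only locker 2 (and all 6 values in {1, 3, 5, 9, 15, 23} must be used), so locker 2 = 5.
The 5 still-open variables draw from only 5 values {1, 3, 9, 15, 23}, so each is used; only locker 1 can be 1, hence locker 1 = 1.

1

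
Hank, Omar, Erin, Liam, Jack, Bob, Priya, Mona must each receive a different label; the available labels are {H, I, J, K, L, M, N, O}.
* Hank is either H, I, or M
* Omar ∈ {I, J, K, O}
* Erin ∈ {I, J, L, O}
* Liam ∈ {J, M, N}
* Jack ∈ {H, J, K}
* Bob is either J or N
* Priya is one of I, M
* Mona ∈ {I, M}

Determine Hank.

H

Among the 8 variables, L fits only Erin (and all 8 values in {H, I, J, K, L, M, N, O} must be used), so Erin = L.
Among the 7 still-open variables, O fits only Omar (and all 7 values in {H, I, J, K, M, N, O} must be used), so Omar = O.
The 6 still-open variables draw from only 6 values {H, I, J, K, M, N}, so each is used; only Jack can be K, hence Jack = K.
The 5 still-open variables draw from only 5 values {H, I, J, M, N}, so each is used; only Hank can be H, hence Hank = H.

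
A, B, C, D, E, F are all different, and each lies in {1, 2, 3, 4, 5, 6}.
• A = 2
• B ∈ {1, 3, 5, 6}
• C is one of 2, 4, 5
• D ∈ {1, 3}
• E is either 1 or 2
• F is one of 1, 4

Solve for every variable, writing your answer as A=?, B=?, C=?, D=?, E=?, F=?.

A's domain is down to {2}, so A = 2. Eliminate 2 elsewhere: C, E.
E's domain is down to {1}, so E = 1. So B, D, F can't be 1.
F's domain is down to {4}, so F = 4. Strike 4 from C.
That leaves C = 5. Strike 5 from B.
D has just one choice, so D = 3. Strike 3 from B.
That leaves B = 6.

A=2, B=6, C=5, D=3, E=1, F=4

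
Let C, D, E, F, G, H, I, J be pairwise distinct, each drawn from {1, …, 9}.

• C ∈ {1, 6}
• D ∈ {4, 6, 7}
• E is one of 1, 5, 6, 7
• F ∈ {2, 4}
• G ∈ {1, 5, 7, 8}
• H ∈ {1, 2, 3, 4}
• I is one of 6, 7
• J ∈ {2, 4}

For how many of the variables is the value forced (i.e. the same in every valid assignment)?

4

The 8 variables draw from only 8 values {1, 2, 3, 4, 5, 6, 7, 8}, so each is used; only H can be 3, hence H = 3.
Among the 7 still-open variables, 8 fits only G (and all 7 values in {1, 2, 4, 5, 6, 7, 8} must be used), so G = 8.
The 6 still-open variables together cover exactly {1, 2, 4, 5, 6, 7} — 6 values for 6 variables — and 5 appears only in E's list, so E = 5.
Among the 5 still-open variables, 1 fits only C (and all 5 values in {1, 2, 4, 6, 7} must be used), so C = 1.
The 2 variables F and J are confined to {2, 4}, which locks those values in; drop them from D.
Determined: C=1, E=5, G=8, H=3. The other variables each still have more than one consistent value. That makes 4.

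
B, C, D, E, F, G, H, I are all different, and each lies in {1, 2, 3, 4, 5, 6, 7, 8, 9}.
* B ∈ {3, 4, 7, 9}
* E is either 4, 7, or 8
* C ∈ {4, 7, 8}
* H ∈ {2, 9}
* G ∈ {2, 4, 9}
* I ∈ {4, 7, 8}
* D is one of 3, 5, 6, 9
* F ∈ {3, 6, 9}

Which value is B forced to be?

Among the 8 variables, 5 fits only D (and all 8 values in {2, 3, 4, 5, 6, 7, 8, 9} must be used), so D = 5.
The 7 still-open variables draw from only 7 values {2, 3, 4, 6, 7, 8, 9}, so each is used; only F can be 6, hence F = 6.
Among the 6 still-open variables, 3 fits only B (and all 6 values in {2, 3, 4, 7, 8, 9} must be used), so B = 3.

3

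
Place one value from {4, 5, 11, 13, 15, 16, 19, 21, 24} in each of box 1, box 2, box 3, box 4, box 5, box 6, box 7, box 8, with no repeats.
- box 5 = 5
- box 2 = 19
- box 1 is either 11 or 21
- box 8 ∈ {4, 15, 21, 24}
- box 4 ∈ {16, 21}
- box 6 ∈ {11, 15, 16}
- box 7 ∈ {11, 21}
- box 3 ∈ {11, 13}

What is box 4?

16

box 2 must be 19 (only option left).
box 5's domain is down to {5}, so box 5 = 5.
The 2 variables box 1 and box 7 are confined to {11, 21}, which locks those values in; drop them from box 3, box 4, box 6, box 8.
So box 4 = 16.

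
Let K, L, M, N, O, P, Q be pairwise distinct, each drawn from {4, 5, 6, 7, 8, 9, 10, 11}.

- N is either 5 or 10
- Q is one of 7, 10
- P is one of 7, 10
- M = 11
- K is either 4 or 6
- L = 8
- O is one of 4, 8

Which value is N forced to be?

5

L's domain is down to {8}, so L = 8. Remove 8 from O.
That leaves M = 11.
O must be 4 (only option left). Eliminate 4 elsewhere: K.
K must be 6 (only option left).
The 3 still-open variables together cover exactly {5, 7, 10} — 3 values for 3 variables — and 5 appears only in N's list, so N = 5.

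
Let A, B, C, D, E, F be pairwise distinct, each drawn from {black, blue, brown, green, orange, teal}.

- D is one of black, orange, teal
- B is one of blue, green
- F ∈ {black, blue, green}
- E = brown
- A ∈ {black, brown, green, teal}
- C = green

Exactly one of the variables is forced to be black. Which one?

C has just one choice, so C = green. Remove green from A, B, F.
E's domain is down to {brown}, so E = brown. Remove brown from A.
B must be blue (only option left). So F can't be blue.
So black goes to F.

F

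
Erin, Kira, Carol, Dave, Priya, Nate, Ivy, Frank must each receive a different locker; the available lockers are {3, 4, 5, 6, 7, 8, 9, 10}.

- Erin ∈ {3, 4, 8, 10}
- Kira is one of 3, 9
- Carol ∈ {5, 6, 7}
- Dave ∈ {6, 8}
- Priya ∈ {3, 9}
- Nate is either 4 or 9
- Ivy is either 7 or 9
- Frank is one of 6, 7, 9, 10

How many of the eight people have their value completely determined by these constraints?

3

The 8 variables together cover exactly {3, 4, 5, 6, 7, 8, 9, 10} — 8 values for 8 variables — and 5 appears only in Carol's list, so Carol = 5.
The 2 variables Kira and Priya are confined to {3, 9}, which locks those values in; drop them from Erin, Nate, Ivy, Frank.
Nate's domain is down to {4}, so Nate = 4. Eliminate 4 elsewhere: Erin.
Ivy must be 7 (only option left). Remove 7 from Frank.
Determined: Carol=5, Nate=4, Ivy=7. The other people each still have more than one consistent value. That makes 3.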